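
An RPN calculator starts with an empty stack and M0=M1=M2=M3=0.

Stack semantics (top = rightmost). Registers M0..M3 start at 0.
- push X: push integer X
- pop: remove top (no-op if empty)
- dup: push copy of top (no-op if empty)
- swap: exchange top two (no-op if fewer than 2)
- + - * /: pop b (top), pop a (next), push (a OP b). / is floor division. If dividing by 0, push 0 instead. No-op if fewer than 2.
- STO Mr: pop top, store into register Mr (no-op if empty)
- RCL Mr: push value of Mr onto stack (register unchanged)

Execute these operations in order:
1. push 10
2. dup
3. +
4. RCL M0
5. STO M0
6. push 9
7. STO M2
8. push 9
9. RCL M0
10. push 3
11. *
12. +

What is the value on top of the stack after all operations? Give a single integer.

Answer: 9

Derivation:
After op 1 (push 10): stack=[10] mem=[0,0,0,0]
After op 2 (dup): stack=[10,10] mem=[0,0,0,0]
After op 3 (+): stack=[20] mem=[0,0,0,0]
After op 4 (RCL M0): stack=[20,0] mem=[0,0,0,0]
After op 5 (STO M0): stack=[20] mem=[0,0,0,0]
After op 6 (push 9): stack=[20,9] mem=[0,0,0,0]
After op 7 (STO M2): stack=[20] mem=[0,0,9,0]
After op 8 (push 9): stack=[20,9] mem=[0,0,9,0]
After op 9 (RCL M0): stack=[20,9,0] mem=[0,0,9,0]
After op 10 (push 3): stack=[20,9,0,3] mem=[0,0,9,0]
After op 11 (*): stack=[20,9,0] mem=[0,0,9,0]
After op 12 (+): stack=[20,9] mem=[0,0,9,0]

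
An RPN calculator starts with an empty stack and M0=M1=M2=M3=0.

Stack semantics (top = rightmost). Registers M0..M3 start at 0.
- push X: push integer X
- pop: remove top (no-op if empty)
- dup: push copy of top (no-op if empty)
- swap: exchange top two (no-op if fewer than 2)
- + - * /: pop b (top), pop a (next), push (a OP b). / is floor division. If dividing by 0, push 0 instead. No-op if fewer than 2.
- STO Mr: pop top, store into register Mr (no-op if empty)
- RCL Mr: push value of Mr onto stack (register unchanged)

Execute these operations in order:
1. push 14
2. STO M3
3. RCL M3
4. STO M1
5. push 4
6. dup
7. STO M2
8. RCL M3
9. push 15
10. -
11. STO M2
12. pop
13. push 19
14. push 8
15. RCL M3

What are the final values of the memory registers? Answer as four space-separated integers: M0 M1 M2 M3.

After op 1 (push 14): stack=[14] mem=[0,0,0,0]
After op 2 (STO M3): stack=[empty] mem=[0,0,0,14]
After op 3 (RCL M3): stack=[14] mem=[0,0,0,14]
After op 4 (STO M1): stack=[empty] mem=[0,14,0,14]
After op 5 (push 4): stack=[4] mem=[0,14,0,14]
After op 6 (dup): stack=[4,4] mem=[0,14,0,14]
After op 7 (STO M2): stack=[4] mem=[0,14,4,14]
After op 8 (RCL M3): stack=[4,14] mem=[0,14,4,14]
After op 9 (push 15): stack=[4,14,15] mem=[0,14,4,14]
After op 10 (-): stack=[4,-1] mem=[0,14,4,14]
After op 11 (STO M2): stack=[4] mem=[0,14,-1,14]
After op 12 (pop): stack=[empty] mem=[0,14,-1,14]
After op 13 (push 19): stack=[19] mem=[0,14,-1,14]
After op 14 (push 8): stack=[19,8] mem=[0,14,-1,14]
After op 15 (RCL M3): stack=[19,8,14] mem=[0,14,-1,14]

Answer: 0 14 -1 14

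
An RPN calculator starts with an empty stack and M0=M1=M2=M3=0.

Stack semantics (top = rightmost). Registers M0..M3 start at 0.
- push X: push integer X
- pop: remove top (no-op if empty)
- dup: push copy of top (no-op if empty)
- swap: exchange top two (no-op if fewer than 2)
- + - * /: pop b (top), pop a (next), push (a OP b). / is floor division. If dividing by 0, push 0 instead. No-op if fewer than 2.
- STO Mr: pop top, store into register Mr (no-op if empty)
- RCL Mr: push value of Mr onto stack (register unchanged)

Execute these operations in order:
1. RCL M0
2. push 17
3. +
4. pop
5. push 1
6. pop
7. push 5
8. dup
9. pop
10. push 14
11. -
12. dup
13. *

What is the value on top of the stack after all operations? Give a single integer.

After op 1 (RCL M0): stack=[0] mem=[0,0,0,0]
After op 2 (push 17): stack=[0,17] mem=[0,0,0,0]
After op 3 (+): stack=[17] mem=[0,0,0,0]
After op 4 (pop): stack=[empty] mem=[0,0,0,0]
After op 5 (push 1): stack=[1] mem=[0,0,0,0]
After op 6 (pop): stack=[empty] mem=[0,0,0,0]
After op 7 (push 5): stack=[5] mem=[0,0,0,0]
After op 8 (dup): stack=[5,5] mem=[0,0,0,0]
After op 9 (pop): stack=[5] mem=[0,0,0,0]
After op 10 (push 14): stack=[5,14] mem=[0,0,0,0]
After op 11 (-): stack=[-9] mem=[0,0,0,0]
After op 12 (dup): stack=[-9,-9] mem=[0,0,0,0]
After op 13 (*): stack=[81] mem=[0,0,0,0]

Answer: 81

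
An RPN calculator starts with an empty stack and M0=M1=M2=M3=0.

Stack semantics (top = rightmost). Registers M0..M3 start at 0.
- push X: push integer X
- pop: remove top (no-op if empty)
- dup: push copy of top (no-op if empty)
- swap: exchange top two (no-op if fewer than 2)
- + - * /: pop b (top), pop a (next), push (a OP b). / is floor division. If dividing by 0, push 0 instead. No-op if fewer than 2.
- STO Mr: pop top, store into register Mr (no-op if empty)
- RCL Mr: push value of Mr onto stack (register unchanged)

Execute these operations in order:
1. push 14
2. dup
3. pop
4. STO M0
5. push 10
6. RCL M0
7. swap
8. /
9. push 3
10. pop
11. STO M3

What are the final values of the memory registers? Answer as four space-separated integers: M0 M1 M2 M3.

Answer: 14 0 0 1

Derivation:
After op 1 (push 14): stack=[14] mem=[0,0,0,0]
After op 2 (dup): stack=[14,14] mem=[0,0,0,0]
After op 3 (pop): stack=[14] mem=[0,0,0,0]
After op 4 (STO M0): stack=[empty] mem=[14,0,0,0]
After op 5 (push 10): stack=[10] mem=[14,0,0,0]
After op 6 (RCL M0): stack=[10,14] mem=[14,0,0,0]
After op 7 (swap): stack=[14,10] mem=[14,0,0,0]
After op 8 (/): stack=[1] mem=[14,0,0,0]
After op 9 (push 3): stack=[1,3] mem=[14,0,0,0]
After op 10 (pop): stack=[1] mem=[14,0,0,0]
After op 11 (STO M3): stack=[empty] mem=[14,0,0,1]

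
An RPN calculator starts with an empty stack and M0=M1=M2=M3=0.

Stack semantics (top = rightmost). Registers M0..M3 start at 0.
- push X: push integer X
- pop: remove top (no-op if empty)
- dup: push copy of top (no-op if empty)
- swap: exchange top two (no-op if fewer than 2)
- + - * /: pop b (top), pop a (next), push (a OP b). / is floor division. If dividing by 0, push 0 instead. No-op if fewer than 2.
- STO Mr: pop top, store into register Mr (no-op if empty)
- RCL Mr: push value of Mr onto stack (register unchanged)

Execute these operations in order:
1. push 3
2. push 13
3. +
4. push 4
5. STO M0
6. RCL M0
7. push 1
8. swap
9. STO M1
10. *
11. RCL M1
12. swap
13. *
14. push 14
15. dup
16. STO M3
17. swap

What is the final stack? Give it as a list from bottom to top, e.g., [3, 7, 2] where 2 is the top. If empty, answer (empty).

After op 1 (push 3): stack=[3] mem=[0,0,0,0]
After op 2 (push 13): stack=[3,13] mem=[0,0,0,0]
After op 3 (+): stack=[16] mem=[0,0,0,0]
After op 4 (push 4): stack=[16,4] mem=[0,0,0,0]
After op 5 (STO M0): stack=[16] mem=[4,0,0,0]
After op 6 (RCL M0): stack=[16,4] mem=[4,0,0,0]
After op 7 (push 1): stack=[16,4,1] mem=[4,0,0,0]
After op 8 (swap): stack=[16,1,4] mem=[4,0,0,0]
After op 9 (STO M1): stack=[16,1] mem=[4,4,0,0]
After op 10 (*): stack=[16] mem=[4,4,0,0]
After op 11 (RCL M1): stack=[16,4] mem=[4,4,0,0]
After op 12 (swap): stack=[4,16] mem=[4,4,0,0]
After op 13 (*): stack=[64] mem=[4,4,0,0]
After op 14 (push 14): stack=[64,14] mem=[4,4,0,0]
After op 15 (dup): stack=[64,14,14] mem=[4,4,0,0]
After op 16 (STO M3): stack=[64,14] mem=[4,4,0,14]
After op 17 (swap): stack=[14,64] mem=[4,4,0,14]

Answer: [14, 64]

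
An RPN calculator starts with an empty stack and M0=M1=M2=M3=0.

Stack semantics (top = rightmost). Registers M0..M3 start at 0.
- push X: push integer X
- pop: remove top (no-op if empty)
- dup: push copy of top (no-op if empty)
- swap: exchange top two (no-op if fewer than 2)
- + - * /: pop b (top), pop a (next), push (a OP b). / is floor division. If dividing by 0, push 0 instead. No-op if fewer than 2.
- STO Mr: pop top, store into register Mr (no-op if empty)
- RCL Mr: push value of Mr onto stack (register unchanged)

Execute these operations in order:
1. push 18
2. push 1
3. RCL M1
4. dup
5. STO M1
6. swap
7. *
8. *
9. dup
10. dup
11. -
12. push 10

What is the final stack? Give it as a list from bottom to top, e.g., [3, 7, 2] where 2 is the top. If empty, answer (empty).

Answer: [0, 0, 10]

Derivation:
After op 1 (push 18): stack=[18] mem=[0,0,0,0]
After op 2 (push 1): stack=[18,1] mem=[0,0,0,0]
After op 3 (RCL M1): stack=[18,1,0] mem=[0,0,0,0]
After op 4 (dup): stack=[18,1,0,0] mem=[0,0,0,0]
After op 5 (STO M1): stack=[18,1,0] mem=[0,0,0,0]
After op 6 (swap): stack=[18,0,1] mem=[0,0,0,0]
After op 7 (*): stack=[18,0] mem=[0,0,0,0]
After op 8 (*): stack=[0] mem=[0,0,0,0]
After op 9 (dup): stack=[0,0] mem=[0,0,0,0]
After op 10 (dup): stack=[0,0,0] mem=[0,0,0,0]
After op 11 (-): stack=[0,0] mem=[0,0,0,0]
After op 12 (push 10): stack=[0,0,10] mem=[0,0,0,0]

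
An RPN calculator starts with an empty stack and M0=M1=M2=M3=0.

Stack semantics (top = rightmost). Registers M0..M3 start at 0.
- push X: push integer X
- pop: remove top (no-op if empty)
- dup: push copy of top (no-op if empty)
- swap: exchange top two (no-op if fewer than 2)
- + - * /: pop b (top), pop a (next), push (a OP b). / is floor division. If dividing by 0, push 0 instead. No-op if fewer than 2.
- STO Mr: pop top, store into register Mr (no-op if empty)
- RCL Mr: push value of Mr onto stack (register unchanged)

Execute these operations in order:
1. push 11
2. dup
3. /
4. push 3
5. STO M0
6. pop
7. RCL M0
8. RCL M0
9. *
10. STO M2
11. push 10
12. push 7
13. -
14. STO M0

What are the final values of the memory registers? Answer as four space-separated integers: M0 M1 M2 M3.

After op 1 (push 11): stack=[11] mem=[0,0,0,0]
After op 2 (dup): stack=[11,11] mem=[0,0,0,0]
After op 3 (/): stack=[1] mem=[0,0,0,0]
After op 4 (push 3): stack=[1,3] mem=[0,0,0,0]
After op 5 (STO M0): stack=[1] mem=[3,0,0,0]
After op 6 (pop): stack=[empty] mem=[3,0,0,0]
After op 7 (RCL M0): stack=[3] mem=[3,0,0,0]
After op 8 (RCL M0): stack=[3,3] mem=[3,0,0,0]
After op 9 (*): stack=[9] mem=[3,0,0,0]
After op 10 (STO M2): stack=[empty] mem=[3,0,9,0]
After op 11 (push 10): stack=[10] mem=[3,0,9,0]
After op 12 (push 7): stack=[10,7] mem=[3,0,9,0]
After op 13 (-): stack=[3] mem=[3,0,9,0]
After op 14 (STO M0): stack=[empty] mem=[3,0,9,0]

Answer: 3 0 9 0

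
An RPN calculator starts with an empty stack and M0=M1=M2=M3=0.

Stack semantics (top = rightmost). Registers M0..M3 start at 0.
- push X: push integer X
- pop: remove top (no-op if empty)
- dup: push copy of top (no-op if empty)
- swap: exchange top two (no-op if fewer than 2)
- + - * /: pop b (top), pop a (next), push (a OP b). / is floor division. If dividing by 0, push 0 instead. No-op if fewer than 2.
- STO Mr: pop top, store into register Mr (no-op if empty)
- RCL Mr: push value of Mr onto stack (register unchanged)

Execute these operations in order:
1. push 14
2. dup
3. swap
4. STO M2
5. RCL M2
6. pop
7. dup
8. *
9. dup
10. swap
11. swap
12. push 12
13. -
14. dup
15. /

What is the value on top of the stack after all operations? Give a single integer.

After op 1 (push 14): stack=[14] mem=[0,0,0,0]
After op 2 (dup): stack=[14,14] mem=[0,0,0,0]
After op 3 (swap): stack=[14,14] mem=[0,0,0,0]
After op 4 (STO M2): stack=[14] mem=[0,0,14,0]
After op 5 (RCL M2): stack=[14,14] mem=[0,0,14,0]
After op 6 (pop): stack=[14] mem=[0,0,14,0]
After op 7 (dup): stack=[14,14] mem=[0,0,14,0]
After op 8 (*): stack=[196] mem=[0,0,14,0]
After op 9 (dup): stack=[196,196] mem=[0,0,14,0]
After op 10 (swap): stack=[196,196] mem=[0,0,14,0]
After op 11 (swap): stack=[196,196] mem=[0,0,14,0]
After op 12 (push 12): stack=[196,196,12] mem=[0,0,14,0]
After op 13 (-): stack=[196,184] mem=[0,0,14,0]
After op 14 (dup): stack=[196,184,184] mem=[0,0,14,0]
After op 15 (/): stack=[196,1] mem=[0,0,14,0]

Answer: 1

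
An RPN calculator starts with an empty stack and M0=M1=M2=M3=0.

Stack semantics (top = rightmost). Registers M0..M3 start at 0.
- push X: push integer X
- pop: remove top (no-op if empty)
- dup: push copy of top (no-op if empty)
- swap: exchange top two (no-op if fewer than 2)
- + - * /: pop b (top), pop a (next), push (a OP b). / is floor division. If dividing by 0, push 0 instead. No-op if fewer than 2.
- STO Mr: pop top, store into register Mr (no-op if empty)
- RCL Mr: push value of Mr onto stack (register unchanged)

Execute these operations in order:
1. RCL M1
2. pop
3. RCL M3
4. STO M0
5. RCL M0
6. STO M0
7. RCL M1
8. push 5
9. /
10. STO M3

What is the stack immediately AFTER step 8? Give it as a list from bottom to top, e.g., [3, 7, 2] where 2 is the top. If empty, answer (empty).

After op 1 (RCL M1): stack=[0] mem=[0,0,0,0]
After op 2 (pop): stack=[empty] mem=[0,0,0,0]
After op 3 (RCL M3): stack=[0] mem=[0,0,0,0]
After op 4 (STO M0): stack=[empty] mem=[0,0,0,0]
After op 5 (RCL M0): stack=[0] mem=[0,0,0,0]
After op 6 (STO M0): stack=[empty] mem=[0,0,0,0]
After op 7 (RCL M1): stack=[0] mem=[0,0,0,0]
After op 8 (push 5): stack=[0,5] mem=[0,0,0,0]

[0, 5]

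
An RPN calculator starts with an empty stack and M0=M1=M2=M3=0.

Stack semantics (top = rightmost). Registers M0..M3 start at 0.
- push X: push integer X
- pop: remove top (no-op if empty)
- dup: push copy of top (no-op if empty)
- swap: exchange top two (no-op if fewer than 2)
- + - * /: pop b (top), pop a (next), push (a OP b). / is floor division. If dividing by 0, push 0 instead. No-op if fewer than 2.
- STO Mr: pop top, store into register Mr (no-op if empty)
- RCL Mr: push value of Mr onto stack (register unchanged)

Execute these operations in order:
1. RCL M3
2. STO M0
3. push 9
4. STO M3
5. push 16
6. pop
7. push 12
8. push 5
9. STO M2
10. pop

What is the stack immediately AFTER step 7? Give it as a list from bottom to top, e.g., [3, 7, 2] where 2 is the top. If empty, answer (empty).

After op 1 (RCL M3): stack=[0] mem=[0,0,0,0]
After op 2 (STO M0): stack=[empty] mem=[0,0,0,0]
After op 3 (push 9): stack=[9] mem=[0,0,0,0]
After op 4 (STO M3): stack=[empty] mem=[0,0,0,9]
After op 5 (push 16): stack=[16] mem=[0,0,0,9]
After op 6 (pop): stack=[empty] mem=[0,0,0,9]
After op 7 (push 12): stack=[12] mem=[0,0,0,9]

[12]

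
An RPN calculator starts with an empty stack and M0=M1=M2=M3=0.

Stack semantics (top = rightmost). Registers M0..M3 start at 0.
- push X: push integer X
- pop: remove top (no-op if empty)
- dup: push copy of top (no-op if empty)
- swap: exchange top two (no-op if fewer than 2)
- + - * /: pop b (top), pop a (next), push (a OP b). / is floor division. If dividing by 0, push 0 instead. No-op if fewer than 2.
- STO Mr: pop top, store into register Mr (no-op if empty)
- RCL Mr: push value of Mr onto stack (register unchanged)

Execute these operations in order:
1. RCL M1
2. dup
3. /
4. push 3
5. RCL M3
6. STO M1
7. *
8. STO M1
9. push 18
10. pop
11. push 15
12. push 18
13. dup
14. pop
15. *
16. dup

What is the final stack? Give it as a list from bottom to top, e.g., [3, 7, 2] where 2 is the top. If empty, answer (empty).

Answer: [270, 270]

Derivation:
After op 1 (RCL M1): stack=[0] mem=[0,0,0,0]
After op 2 (dup): stack=[0,0] mem=[0,0,0,0]
After op 3 (/): stack=[0] mem=[0,0,0,0]
After op 4 (push 3): stack=[0,3] mem=[0,0,0,0]
After op 5 (RCL M3): stack=[0,3,0] mem=[0,0,0,0]
After op 6 (STO M1): stack=[0,3] mem=[0,0,0,0]
After op 7 (*): stack=[0] mem=[0,0,0,0]
After op 8 (STO M1): stack=[empty] mem=[0,0,0,0]
After op 9 (push 18): stack=[18] mem=[0,0,0,0]
After op 10 (pop): stack=[empty] mem=[0,0,0,0]
After op 11 (push 15): stack=[15] mem=[0,0,0,0]
After op 12 (push 18): stack=[15,18] mem=[0,0,0,0]
After op 13 (dup): stack=[15,18,18] mem=[0,0,0,0]
After op 14 (pop): stack=[15,18] mem=[0,0,0,0]
After op 15 (*): stack=[270] mem=[0,0,0,0]
After op 16 (dup): stack=[270,270] mem=[0,0,0,0]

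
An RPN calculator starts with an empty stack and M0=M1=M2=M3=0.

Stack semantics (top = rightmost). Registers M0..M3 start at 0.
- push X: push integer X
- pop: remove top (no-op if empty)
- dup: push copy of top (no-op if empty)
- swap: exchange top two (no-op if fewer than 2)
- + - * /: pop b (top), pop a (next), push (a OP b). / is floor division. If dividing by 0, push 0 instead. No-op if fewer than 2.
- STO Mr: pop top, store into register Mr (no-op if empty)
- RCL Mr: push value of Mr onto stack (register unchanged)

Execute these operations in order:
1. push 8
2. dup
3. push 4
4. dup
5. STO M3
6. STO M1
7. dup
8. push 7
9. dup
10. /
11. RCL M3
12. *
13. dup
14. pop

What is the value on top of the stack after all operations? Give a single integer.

After op 1 (push 8): stack=[8] mem=[0,0,0,0]
After op 2 (dup): stack=[8,8] mem=[0,0,0,0]
After op 3 (push 4): stack=[8,8,4] mem=[0,0,0,0]
After op 4 (dup): stack=[8,8,4,4] mem=[0,0,0,0]
After op 5 (STO M3): stack=[8,8,4] mem=[0,0,0,4]
After op 6 (STO M1): stack=[8,8] mem=[0,4,0,4]
After op 7 (dup): stack=[8,8,8] mem=[0,4,0,4]
After op 8 (push 7): stack=[8,8,8,7] mem=[0,4,0,4]
After op 9 (dup): stack=[8,8,8,7,7] mem=[0,4,0,4]
After op 10 (/): stack=[8,8,8,1] mem=[0,4,0,4]
After op 11 (RCL M3): stack=[8,8,8,1,4] mem=[0,4,0,4]
After op 12 (*): stack=[8,8,8,4] mem=[0,4,0,4]
After op 13 (dup): stack=[8,8,8,4,4] mem=[0,4,0,4]
After op 14 (pop): stack=[8,8,8,4] mem=[0,4,0,4]

Answer: 4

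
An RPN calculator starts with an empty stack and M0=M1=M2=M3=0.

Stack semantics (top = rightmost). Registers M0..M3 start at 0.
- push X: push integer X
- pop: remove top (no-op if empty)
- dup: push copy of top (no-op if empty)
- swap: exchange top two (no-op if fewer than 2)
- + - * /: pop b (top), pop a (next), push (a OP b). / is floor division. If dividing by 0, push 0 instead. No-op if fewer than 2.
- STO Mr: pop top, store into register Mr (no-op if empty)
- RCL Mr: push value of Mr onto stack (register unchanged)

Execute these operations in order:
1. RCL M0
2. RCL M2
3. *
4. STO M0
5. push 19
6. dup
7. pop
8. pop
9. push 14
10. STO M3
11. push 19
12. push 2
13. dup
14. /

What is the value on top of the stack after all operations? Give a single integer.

Answer: 1

Derivation:
After op 1 (RCL M0): stack=[0] mem=[0,0,0,0]
After op 2 (RCL M2): stack=[0,0] mem=[0,0,0,0]
After op 3 (*): stack=[0] mem=[0,0,0,0]
After op 4 (STO M0): stack=[empty] mem=[0,0,0,0]
After op 5 (push 19): stack=[19] mem=[0,0,0,0]
After op 6 (dup): stack=[19,19] mem=[0,0,0,0]
After op 7 (pop): stack=[19] mem=[0,0,0,0]
After op 8 (pop): stack=[empty] mem=[0,0,0,0]
After op 9 (push 14): stack=[14] mem=[0,0,0,0]
After op 10 (STO M3): stack=[empty] mem=[0,0,0,14]
After op 11 (push 19): stack=[19] mem=[0,0,0,14]
After op 12 (push 2): stack=[19,2] mem=[0,0,0,14]
After op 13 (dup): stack=[19,2,2] mem=[0,0,0,14]
After op 14 (/): stack=[19,1] mem=[0,0,0,14]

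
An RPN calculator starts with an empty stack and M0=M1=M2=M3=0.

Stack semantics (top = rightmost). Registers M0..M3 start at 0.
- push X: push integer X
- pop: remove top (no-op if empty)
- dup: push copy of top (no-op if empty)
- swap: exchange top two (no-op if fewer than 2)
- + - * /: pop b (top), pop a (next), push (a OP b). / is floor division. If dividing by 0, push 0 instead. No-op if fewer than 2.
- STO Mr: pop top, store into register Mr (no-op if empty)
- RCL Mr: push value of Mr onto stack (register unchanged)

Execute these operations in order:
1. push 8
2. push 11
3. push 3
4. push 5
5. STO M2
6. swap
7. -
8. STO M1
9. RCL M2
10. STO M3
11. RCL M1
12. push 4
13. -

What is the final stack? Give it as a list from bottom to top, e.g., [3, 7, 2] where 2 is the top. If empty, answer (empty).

Answer: [8, -12]

Derivation:
After op 1 (push 8): stack=[8] mem=[0,0,0,0]
After op 2 (push 11): stack=[8,11] mem=[0,0,0,0]
After op 3 (push 3): stack=[8,11,3] mem=[0,0,0,0]
After op 4 (push 5): stack=[8,11,3,5] mem=[0,0,0,0]
After op 5 (STO M2): stack=[8,11,3] mem=[0,0,5,0]
After op 6 (swap): stack=[8,3,11] mem=[0,0,5,0]
After op 7 (-): stack=[8,-8] mem=[0,0,5,0]
After op 8 (STO M1): stack=[8] mem=[0,-8,5,0]
After op 9 (RCL M2): stack=[8,5] mem=[0,-8,5,0]
After op 10 (STO M3): stack=[8] mem=[0,-8,5,5]
After op 11 (RCL M1): stack=[8,-8] mem=[0,-8,5,5]
After op 12 (push 4): stack=[8,-8,4] mem=[0,-8,5,5]
After op 13 (-): stack=[8,-12] mem=[0,-8,5,5]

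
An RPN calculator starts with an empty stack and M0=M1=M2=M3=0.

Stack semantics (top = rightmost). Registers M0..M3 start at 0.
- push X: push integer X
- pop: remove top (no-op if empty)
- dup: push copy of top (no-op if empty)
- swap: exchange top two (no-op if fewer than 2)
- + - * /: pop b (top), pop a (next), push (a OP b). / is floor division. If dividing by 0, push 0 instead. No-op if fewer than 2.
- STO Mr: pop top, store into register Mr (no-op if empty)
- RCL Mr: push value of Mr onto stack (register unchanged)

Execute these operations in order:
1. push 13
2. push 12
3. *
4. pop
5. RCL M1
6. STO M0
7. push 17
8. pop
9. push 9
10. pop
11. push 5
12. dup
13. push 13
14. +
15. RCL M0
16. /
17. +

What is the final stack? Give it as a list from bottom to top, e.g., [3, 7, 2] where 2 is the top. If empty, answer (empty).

Answer: [5]

Derivation:
After op 1 (push 13): stack=[13] mem=[0,0,0,0]
After op 2 (push 12): stack=[13,12] mem=[0,0,0,0]
After op 3 (*): stack=[156] mem=[0,0,0,0]
After op 4 (pop): stack=[empty] mem=[0,0,0,0]
After op 5 (RCL M1): stack=[0] mem=[0,0,0,0]
After op 6 (STO M0): stack=[empty] mem=[0,0,0,0]
After op 7 (push 17): stack=[17] mem=[0,0,0,0]
After op 8 (pop): stack=[empty] mem=[0,0,0,0]
After op 9 (push 9): stack=[9] mem=[0,0,0,0]
After op 10 (pop): stack=[empty] mem=[0,0,0,0]
After op 11 (push 5): stack=[5] mem=[0,0,0,0]
After op 12 (dup): stack=[5,5] mem=[0,0,0,0]
After op 13 (push 13): stack=[5,5,13] mem=[0,0,0,0]
After op 14 (+): stack=[5,18] mem=[0,0,0,0]
After op 15 (RCL M0): stack=[5,18,0] mem=[0,0,0,0]
After op 16 (/): stack=[5,0] mem=[0,0,0,0]
After op 17 (+): stack=[5] mem=[0,0,0,0]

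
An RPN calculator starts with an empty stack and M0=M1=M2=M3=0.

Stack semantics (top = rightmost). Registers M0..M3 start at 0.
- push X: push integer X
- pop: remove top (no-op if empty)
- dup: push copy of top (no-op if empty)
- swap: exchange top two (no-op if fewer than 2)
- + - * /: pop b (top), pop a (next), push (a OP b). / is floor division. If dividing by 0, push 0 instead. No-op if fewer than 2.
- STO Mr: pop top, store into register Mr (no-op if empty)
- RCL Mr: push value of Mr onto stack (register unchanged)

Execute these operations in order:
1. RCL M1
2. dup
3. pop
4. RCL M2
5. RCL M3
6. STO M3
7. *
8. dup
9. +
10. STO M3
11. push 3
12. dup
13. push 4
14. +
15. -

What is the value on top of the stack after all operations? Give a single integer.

Answer: -4

Derivation:
After op 1 (RCL M1): stack=[0] mem=[0,0,0,0]
After op 2 (dup): stack=[0,0] mem=[0,0,0,0]
After op 3 (pop): stack=[0] mem=[0,0,0,0]
After op 4 (RCL M2): stack=[0,0] mem=[0,0,0,0]
After op 5 (RCL M3): stack=[0,0,0] mem=[0,0,0,0]
After op 6 (STO M3): stack=[0,0] mem=[0,0,0,0]
After op 7 (*): stack=[0] mem=[0,0,0,0]
After op 8 (dup): stack=[0,0] mem=[0,0,0,0]
After op 9 (+): stack=[0] mem=[0,0,0,0]
After op 10 (STO M3): stack=[empty] mem=[0,0,0,0]
After op 11 (push 3): stack=[3] mem=[0,0,0,0]
After op 12 (dup): stack=[3,3] mem=[0,0,0,0]
After op 13 (push 4): stack=[3,3,4] mem=[0,0,0,0]
After op 14 (+): stack=[3,7] mem=[0,0,0,0]
After op 15 (-): stack=[-4] mem=[0,0,0,0]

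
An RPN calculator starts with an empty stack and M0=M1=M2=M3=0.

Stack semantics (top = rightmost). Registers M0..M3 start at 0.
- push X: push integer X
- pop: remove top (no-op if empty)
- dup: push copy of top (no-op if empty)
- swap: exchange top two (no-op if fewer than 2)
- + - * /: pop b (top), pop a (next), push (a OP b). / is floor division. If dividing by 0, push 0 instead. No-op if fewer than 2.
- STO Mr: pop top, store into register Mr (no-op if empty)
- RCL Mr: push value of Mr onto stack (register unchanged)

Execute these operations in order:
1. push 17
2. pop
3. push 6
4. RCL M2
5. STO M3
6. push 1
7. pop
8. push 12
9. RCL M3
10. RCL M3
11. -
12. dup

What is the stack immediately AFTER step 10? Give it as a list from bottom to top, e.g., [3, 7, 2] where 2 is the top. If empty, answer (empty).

After op 1 (push 17): stack=[17] mem=[0,0,0,0]
After op 2 (pop): stack=[empty] mem=[0,0,0,0]
After op 3 (push 6): stack=[6] mem=[0,0,0,0]
After op 4 (RCL M2): stack=[6,0] mem=[0,0,0,0]
After op 5 (STO M3): stack=[6] mem=[0,0,0,0]
After op 6 (push 1): stack=[6,1] mem=[0,0,0,0]
After op 7 (pop): stack=[6] mem=[0,0,0,0]
After op 8 (push 12): stack=[6,12] mem=[0,0,0,0]
After op 9 (RCL M3): stack=[6,12,0] mem=[0,0,0,0]
After op 10 (RCL M3): stack=[6,12,0,0] mem=[0,0,0,0]

[6, 12, 0, 0]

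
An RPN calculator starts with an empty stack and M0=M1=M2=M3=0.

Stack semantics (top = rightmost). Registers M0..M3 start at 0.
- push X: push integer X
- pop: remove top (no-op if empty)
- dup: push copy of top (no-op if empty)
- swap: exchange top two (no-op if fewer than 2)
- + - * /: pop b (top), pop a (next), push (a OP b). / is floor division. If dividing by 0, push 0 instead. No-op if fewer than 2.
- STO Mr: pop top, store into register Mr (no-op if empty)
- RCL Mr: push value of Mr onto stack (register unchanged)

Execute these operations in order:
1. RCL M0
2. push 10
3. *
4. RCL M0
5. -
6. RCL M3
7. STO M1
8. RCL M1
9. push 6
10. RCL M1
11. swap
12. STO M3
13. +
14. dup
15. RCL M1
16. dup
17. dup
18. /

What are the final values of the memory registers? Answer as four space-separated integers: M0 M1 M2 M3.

After op 1 (RCL M0): stack=[0] mem=[0,0,0,0]
After op 2 (push 10): stack=[0,10] mem=[0,0,0,0]
After op 3 (*): stack=[0] mem=[0,0,0,0]
After op 4 (RCL M0): stack=[0,0] mem=[0,0,0,0]
After op 5 (-): stack=[0] mem=[0,0,0,0]
After op 6 (RCL M3): stack=[0,0] mem=[0,0,0,0]
After op 7 (STO M1): stack=[0] mem=[0,0,0,0]
After op 8 (RCL M1): stack=[0,0] mem=[0,0,0,0]
After op 9 (push 6): stack=[0,0,6] mem=[0,0,0,0]
After op 10 (RCL M1): stack=[0,0,6,0] mem=[0,0,0,0]
After op 11 (swap): stack=[0,0,0,6] mem=[0,0,0,0]
After op 12 (STO M3): stack=[0,0,0] mem=[0,0,0,6]
After op 13 (+): stack=[0,0] mem=[0,0,0,6]
After op 14 (dup): stack=[0,0,0] mem=[0,0,0,6]
After op 15 (RCL M1): stack=[0,0,0,0] mem=[0,0,0,6]
After op 16 (dup): stack=[0,0,0,0,0] mem=[0,0,0,6]
After op 17 (dup): stack=[0,0,0,0,0,0] mem=[0,0,0,6]
After op 18 (/): stack=[0,0,0,0,0] mem=[0,0,0,6]

Answer: 0 0 0 6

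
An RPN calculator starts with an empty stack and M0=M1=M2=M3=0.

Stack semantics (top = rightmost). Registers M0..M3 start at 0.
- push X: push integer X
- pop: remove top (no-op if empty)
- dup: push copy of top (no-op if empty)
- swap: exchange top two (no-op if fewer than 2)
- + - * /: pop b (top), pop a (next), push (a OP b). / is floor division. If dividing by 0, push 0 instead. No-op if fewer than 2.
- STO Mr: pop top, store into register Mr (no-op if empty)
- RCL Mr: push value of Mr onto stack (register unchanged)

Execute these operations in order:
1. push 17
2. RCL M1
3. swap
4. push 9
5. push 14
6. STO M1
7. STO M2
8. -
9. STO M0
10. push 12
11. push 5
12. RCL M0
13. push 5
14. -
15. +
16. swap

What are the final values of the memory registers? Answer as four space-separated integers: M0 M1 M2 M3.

Answer: -17 14 9 0

Derivation:
After op 1 (push 17): stack=[17] mem=[0,0,0,0]
After op 2 (RCL M1): stack=[17,0] mem=[0,0,0,0]
After op 3 (swap): stack=[0,17] mem=[0,0,0,0]
After op 4 (push 9): stack=[0,17,9] mem=[0,0,0,0]
After op 5 (push 14): stack=[0,17,9,14] mem=[0,0,0,0]
After op 6 (STO M1): stack=[0,17,9] mem=[0,14,0,0]
After op 7 (STO M2): stack=[0,17] mem=[0,14,9,0]
After op 8 (-): stack=[-17] mem=[0,14,9,0]
After op 9 (STO M0): stack=[empty] mem=[-17,14,9,0]
After op 10 (push 12): stack=[12] mem=[-17,14,9,0]
After op 11 (push 5): stack=[12,5] mem=[-17,14,9,0]
After op 12 (RCL M0): stack=[12,5,-17] mem=[-17,14,9,0]
After op 13 (push 5): stack=[12,5,-17,5] mem=[-17,14,9,0]
After op 14 (-): stack=[12,5,-22] mem=[-17,14,9,0]
After op 15 (+): stack=[12,-17] mem=[-17,14,9,0]
After op 16 (swap): stack=[-17,12] mem=[-17,14,9,0]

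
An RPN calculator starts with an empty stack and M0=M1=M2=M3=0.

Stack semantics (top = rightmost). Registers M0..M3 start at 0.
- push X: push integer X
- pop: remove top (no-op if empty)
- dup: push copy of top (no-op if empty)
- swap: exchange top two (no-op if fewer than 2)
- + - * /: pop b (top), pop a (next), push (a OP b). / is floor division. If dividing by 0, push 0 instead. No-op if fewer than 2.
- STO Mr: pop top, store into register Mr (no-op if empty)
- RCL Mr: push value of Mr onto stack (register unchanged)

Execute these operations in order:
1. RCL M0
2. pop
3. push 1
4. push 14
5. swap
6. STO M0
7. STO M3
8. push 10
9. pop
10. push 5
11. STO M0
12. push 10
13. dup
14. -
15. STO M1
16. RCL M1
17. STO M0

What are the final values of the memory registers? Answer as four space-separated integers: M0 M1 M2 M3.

After op 1 (RCL M0): stack=[0] mem=[0,0,0,0]
After op 2 (pop): stack=[empty] mem=[0,0,0,0]
After op 3 (push 1): stack=[1] mem=[0,0,0,0]
After op 4 (push 14): stack=[1,14] mem=[0,0,0,0]
After op 5 (swap): stack=[14,1] mem=[0,0,0,0]
After op 6 (STO M0): stack=[14] mem=[1,0,0,0]
After op 7 (STO M3): stack=[empty] mem=[1,0,0,14]
After op 8 (push 10): stack=[10] mem=[1,0,0,14]
After op 9 (pop): stack=[empty] mem=[1,0,0,14]
After op 10 (push 5): stack=[5] mem=[1,0,0,14]
After op 11 (STO M0): stack=[empty] mem=[5,0,0,14]
After op 12 (push 10): stack=[10] mem=[5,0,0,14]
After op 13 (dup): stack=[10,10] mem=[5,0,0,14]
After op 14 (-): stack=[0] mem=[5,0,0,14]
After op 15 (STO M1): stack=[empty] mem=[5,0,0,14]
After op 16 (RCL M1): stack=[0] mem=[5,0,0,14]
After op 17 (STO M0): stack=[empty] mem=[0,0,0,14]

Answer: 0 0 0 14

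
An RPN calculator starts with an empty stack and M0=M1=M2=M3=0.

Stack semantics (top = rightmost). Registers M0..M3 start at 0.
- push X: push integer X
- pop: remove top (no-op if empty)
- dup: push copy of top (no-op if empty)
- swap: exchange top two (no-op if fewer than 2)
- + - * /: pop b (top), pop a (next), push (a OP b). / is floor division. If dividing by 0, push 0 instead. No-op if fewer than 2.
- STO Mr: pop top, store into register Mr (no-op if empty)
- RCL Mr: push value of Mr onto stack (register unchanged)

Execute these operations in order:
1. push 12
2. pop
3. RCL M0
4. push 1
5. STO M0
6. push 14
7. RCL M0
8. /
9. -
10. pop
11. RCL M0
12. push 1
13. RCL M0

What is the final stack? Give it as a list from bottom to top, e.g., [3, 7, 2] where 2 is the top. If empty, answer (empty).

Answer: [1, 1, 1]

Derivation:
After op 1 (push 12): stack=[12] mem=[0,0,0,0]
After op 2 (pop): stack=[empty] mem=[0,0,0,0]
After op 3 (RCL M0): stack=[0] mem=[0,0,0,0]
After op 4 (push 1): stack=[0,1] mem=[0,0,0,0]
After op 5 (STO M0): stack=[0] mem=[1,0,0,0]
After op 6 (push 14): stack=[0,14] mem=[1,0,0,0]
After op 7 (RCL M0): stack=[0,14,1] mem=[1,0,0,0]
After op 8 (/): stack=[0,14] mem=[1,0,0,0]
After op 9 (-): stack=[-14] mem=[1,0,0,0]
After op 10 (pop): stack=[empty] mem=[1,0,0,0]
After op 11 (RCL M0): stack=[1] mem=[1,0,0,0]
After op 12 (push 1): stack=[1,1] mem=[1,0,0,0]
After op 13 (RCL M0): stack=[1,1,1] mem=[1,0,0,0]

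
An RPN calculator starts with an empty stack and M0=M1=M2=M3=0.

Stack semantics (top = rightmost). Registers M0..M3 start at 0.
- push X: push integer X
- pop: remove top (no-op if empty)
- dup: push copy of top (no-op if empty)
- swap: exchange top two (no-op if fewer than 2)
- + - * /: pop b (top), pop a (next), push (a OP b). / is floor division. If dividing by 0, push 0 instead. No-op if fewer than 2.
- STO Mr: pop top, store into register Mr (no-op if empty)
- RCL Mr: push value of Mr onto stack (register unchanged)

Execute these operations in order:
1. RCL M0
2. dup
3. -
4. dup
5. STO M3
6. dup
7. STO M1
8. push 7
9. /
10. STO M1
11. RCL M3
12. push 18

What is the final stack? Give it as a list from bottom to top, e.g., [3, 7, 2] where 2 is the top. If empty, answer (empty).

After op 1 (RCL M0): stack=[0] mem=[0,0,0,0]
After op 2 (dup): stack=[0,0] mem=[0,0,0,0]
After op 3 (-): stack=[0] mem=[0,0,0,0]
After op 4 (dup): stack=[0,0] mem=[0,0,0,0]
After op 5 (STO M3): stack=[0] mem=[0,0,0,0]
After op 6 (dup): stack=[0,0] mem=[0,0,0,0]
After op 7 (STO M1): stack=[0] mem=[0,0,0,0]
After op 8 (push 7): stack=[0,7] mem=[0,0,0,0]
After op 9 (/): stack=[0] mem=[0,0,0,0]
After op 10 (STO M1): stack=[empty] mem=[0,0,0,0]
After op 11 (RCL M3): stack=[0] mem=[0,0,0,0]
After op 12 (push 18): stack=[0,18] mem=[0,0,0,0]

Answer: [0, 18]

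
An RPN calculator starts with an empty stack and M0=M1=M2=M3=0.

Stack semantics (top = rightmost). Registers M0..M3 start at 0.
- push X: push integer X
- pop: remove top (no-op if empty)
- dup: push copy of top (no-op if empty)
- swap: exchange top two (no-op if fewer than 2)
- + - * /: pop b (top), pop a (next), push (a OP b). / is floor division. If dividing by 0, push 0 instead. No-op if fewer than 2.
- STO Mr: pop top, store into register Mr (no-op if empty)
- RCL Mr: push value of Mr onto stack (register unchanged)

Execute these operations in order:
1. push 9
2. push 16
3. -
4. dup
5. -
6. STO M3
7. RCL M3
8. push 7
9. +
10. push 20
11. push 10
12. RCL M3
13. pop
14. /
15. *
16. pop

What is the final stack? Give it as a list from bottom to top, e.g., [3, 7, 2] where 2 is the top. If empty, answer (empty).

After op 1 (push 9): stack=[9] mem=[0,0,0,0]
After op 2 (push 16): stack=[9,16] mem=[0,0,0,0]
After op 3 (-): stack=[-7] mem=[0,0,0,0]
After op 4 (dup): stack=[-7,-7] mem=[0,0,0,0]
After op 5 (-): stack=[0] mem=[0,0,0,0]
After op 6 (STO M3): stack=[empty] mem=[0,0,0,0]
After op 7 (RCL M3): stack=[0] mem=[0,0,0,0]
After op 8 (push 7): stack=[0,7] mem=[0,0,0,0]
After op 9 (+): stack=[7] mem=[0,0,0,0]
After op 10 (push 20): stack=[7,20] mem=[0,0,0,0]
After op 11 (push 10): stack=[7,20,10] mem=[0,0,0,0]
After op 12 (RCL M3): stack=[7,20,10,0] mem=[0,0,0,0]
After op 13 (pop): stack=[7,20,10] mem=[0,0,0,0]
After op 14 (/): stack=[7,2] mem=[0,0,0,0]
After op 15 (*): stack=[14] mem=[0,0,0,0]
After op 16 (pop): stack=[empty] mem=[0,0,0,0]

Answer: (empty)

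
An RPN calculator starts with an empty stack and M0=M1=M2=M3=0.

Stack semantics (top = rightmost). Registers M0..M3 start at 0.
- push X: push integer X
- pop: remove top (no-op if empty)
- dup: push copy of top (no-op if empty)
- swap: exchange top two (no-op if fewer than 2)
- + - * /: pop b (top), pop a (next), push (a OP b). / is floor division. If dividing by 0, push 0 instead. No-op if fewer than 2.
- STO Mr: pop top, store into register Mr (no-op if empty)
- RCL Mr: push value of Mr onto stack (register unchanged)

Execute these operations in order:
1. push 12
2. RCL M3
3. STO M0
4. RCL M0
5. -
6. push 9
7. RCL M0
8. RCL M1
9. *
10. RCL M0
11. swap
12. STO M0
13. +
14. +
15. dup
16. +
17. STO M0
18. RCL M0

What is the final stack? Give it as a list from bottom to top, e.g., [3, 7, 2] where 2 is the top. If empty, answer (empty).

After op 1 (push 12): stack=[12] mem=[0,0,0,0]
After op 2 (RCL M3): stack=[12,0] mem=[0,0,0,0]
After op 3 (STO M0): stack=[12] mem=[0,0,0,0]
After op 4 (RCL M0): stack=[12,0] mem=[0,0,0,0]
After op 5 (-): stack=[12] mem=[0,0,0,0]
After op 6 (push 9): stack=[12,9] mem=[0,0,0,0]
After op 7 (RCL M0): stack=[12,9,0] mem=[0,0,0,0]
After op 8 (RCL M1): stack=[12,9,0,0] mem=[0,0,0,0]
After op 9 (*): stack=[12,9,0] mem=[0,0,0,0]
After op 10 (RCL M0): stack=[12,9,0,0] mem=[0,0,0,0]
After op 11 (swap): stack=[12,9,0,0] mem=[0,0,0,0]
After op 12 (STO M0): stack=[12,9,0] mem=[0,0,0,0]
After op 13 (+): stack=[12,9] mem=[0,0,0,0]
After op 14 (+): stack=[21] mem=[0,0,0,0]
After op 15 (dup): stack=[21,21] mem=[0,0,0,0]
After op 16 (+): stack=[42] mem=[0,0,0,0]
After op 17 (STO M0): stack=[empty] mem=[42,0,0,0]
After op 18 (RCL M0): stack=[42] mem=[42,0,0,0]

Answer: [42]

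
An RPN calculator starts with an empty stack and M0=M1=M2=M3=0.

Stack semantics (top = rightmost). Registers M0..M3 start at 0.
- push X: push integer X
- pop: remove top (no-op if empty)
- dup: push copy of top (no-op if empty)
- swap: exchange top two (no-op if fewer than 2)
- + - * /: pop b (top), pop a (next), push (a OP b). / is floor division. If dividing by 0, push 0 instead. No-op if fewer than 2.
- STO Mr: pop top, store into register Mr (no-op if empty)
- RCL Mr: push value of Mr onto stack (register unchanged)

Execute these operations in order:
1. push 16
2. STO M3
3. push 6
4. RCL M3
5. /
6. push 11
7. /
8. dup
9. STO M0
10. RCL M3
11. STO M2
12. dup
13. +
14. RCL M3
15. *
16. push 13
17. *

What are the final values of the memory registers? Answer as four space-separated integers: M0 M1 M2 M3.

Answer: 0 0 16 16

Derivation:
After op 1 (push 16): stack=[16] mem=[0,0,0,0]
After op 2 (STO M3): stack=[empty] mem=[0,0,0,16]
After op 3 (push 6): stack=[6] mem=[0,0,0,16]
After op 4 (RCL M3): stack=[6,16] mem=[0,0,0,16]
After op 5 (/): stack=[0] mem=[0,0,0,16]
After op 6 (push 11): stack=[0,11] mem=[0,0,0,16]
After op 7 (/): stack=[0] mem=[0,0,0,16]
After op 8 (dup): stack=[0,0] mem=[0,0,0,16]
After op 9 (STO M0): stack=[0] mem=[0,0,0,16]
After op 10 (RCL M3): stack=[0,16] mem=[0,0,0,16]
After op 11 (STO M2): stack=[0] mem=[0,0,16,16]
After op 12 (dup): stack=[0,0] mem=[0,0,16,16]
After op 13 (+): stack=[0] mem=[0,0,16,16]
After op 14 (RCL M3): stack=[0,16] mem=[0,0,16,16]
After op 15 (*): stack=[0] mem=[0,0,16,16]
After op 16 (push 13): stack=[0,13] mem=[0,0,16,16]
After op 17 (*): stack=[0] mem=[0,0,16,16]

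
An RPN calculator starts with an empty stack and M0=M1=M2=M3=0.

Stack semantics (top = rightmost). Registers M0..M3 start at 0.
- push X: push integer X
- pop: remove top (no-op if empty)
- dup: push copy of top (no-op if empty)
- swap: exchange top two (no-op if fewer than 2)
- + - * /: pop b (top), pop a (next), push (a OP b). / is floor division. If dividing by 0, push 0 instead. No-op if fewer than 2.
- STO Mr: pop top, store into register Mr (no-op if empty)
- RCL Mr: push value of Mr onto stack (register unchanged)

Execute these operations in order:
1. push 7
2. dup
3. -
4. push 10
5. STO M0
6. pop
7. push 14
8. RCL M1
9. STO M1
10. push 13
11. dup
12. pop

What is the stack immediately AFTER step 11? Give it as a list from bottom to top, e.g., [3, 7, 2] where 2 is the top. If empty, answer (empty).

After op 1 (push 7): stack=[7] mem=[0,0,0,0]
After op 2 (dup): stack=[7,7] mem=[0,0,0,0]
After op 3 (-): stack=[0] mem=[0,0,0,0]
After op 4 (push 10): stack=[0,10] mem=[0,0,0,0]
After op 5 (STO M0): stack=[0] mem=[10,0,0,0]
After op 6 (pop): stack=[empty] mem=[10,0,0,0]
After op 7 (push 14): stack=[14] mem=[10,0,0,0]
After op 8 (RCL M1): stack=[14,0] mem=[10,0,0,0]
After op 9 (STO M1): stack=[14] mem=[10,0,0,0]
After op 10 (push 13): stack=[14,13] mem=[10,0,0,0]
After op 11 (dup): stack=[14,13,13] mem=[10,0,0,0]

[14, 13, 13]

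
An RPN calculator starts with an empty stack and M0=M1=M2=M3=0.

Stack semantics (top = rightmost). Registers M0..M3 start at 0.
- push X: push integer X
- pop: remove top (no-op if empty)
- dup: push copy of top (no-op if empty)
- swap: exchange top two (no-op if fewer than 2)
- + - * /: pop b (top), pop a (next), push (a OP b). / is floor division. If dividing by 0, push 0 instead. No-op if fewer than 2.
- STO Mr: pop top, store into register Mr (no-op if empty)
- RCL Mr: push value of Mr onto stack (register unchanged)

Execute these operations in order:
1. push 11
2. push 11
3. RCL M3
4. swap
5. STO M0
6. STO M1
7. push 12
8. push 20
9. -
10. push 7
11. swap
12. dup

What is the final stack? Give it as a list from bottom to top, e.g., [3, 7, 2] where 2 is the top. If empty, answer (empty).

Answer: [11, 7, -8, -8]

Derivation:
After op 1 (push 11): stack=[11] mem=[0,0,0,0]
After op 2 (push 11): stack=[11,11] mem=[0,0,0,0]
After op 3 (RCL M3): stack=[11,11,0] mem=[0,0,0,0]
After op 4 (swap): stack=[11,0,11] mem=[0,0,0,0]
After op 5 (STO M0): stack=[11,0] mem=[11,0,0,0]
After op 6 (STO M1): stack=[11] mem=[11,0,0,0]
After op 7 (push 12): stack=[11,12] mem=[11,0,0,0]
After op 8 (push 20): stack=[11,12,20] mem=[11,0,0,0]
After op 9 (-): stack=[11,-8] mem=[11,0,0,0]
After op 10 (push 7): stack=[11,-8,7] mem=[11,0,0,0]
After op 11 (swap): stack=[11,7,-8] mem=[11,0,0,0]
After op 12 (dup): stack=[11,7,-8,-8] mem=[11,0,0,0]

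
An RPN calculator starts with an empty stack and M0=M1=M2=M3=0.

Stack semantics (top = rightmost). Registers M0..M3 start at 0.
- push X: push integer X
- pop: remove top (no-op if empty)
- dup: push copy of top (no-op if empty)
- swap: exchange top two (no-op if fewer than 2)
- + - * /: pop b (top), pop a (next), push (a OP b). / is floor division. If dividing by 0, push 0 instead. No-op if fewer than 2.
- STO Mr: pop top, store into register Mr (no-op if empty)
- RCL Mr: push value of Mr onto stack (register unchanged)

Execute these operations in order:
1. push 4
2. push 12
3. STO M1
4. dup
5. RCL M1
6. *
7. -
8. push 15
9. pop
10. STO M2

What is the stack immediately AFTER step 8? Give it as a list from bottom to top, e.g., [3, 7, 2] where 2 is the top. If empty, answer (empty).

After op 1 (push 4): stack=[4] mem=[0,0,0,0]
After op 2 (push 12): stack=[4,12] mem=[0,0,0,0]
After op 3 (STO M1): stack=[4] mem=[0,12,0,0]
After op 4 (dup): stack=[4,4] mem=[0,12,0,0]
After op 5 (RCL M1): stack=[4,4,12] mem=[0,12,0,0]
After op 6 (*): stack=[4,48] mem=[0,12,0,0]
After op 7 (-): stack=[-44] mem=[0,12,0,0]
After op 8 (push 15): stack=[-44,15] mem=[0,12,0,0]

[-44, 15]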